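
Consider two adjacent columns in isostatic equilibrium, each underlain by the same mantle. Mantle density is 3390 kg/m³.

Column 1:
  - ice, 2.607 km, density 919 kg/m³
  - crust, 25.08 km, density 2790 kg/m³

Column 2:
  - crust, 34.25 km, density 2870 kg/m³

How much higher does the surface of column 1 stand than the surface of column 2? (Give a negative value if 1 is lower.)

For any compensation level in the mantle, the mantle terms cancel and isostasy reduces to e = (Σt_1 − Σt_2) − (Σ(ρt)_1 − Σ(ρt)_2) / ρ_m.
Σt_1 = 27.687 km; Σt_2 = 34.25 km; Σ(ρt)_1 = 72369.033; Σ(ρt)_2 = 98297.5 (in km·kg/m³).
e = (27.687 − 34.25) − (72369.033 − 98297.5) / 3390 = 1.09 km.

1.09 km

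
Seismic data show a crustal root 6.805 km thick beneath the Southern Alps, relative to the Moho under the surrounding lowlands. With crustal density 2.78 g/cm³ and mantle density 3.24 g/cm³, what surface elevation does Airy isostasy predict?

By Archimedes' principle applied to the lithosphere: ρ_c h = (ρ_m − ρ_c) r.
h = r (ρ_m − ρ_c) / ρ_c = 6.805 km × (3.24 − 2.78) / 2.78 = 1.13 km.

1.13 km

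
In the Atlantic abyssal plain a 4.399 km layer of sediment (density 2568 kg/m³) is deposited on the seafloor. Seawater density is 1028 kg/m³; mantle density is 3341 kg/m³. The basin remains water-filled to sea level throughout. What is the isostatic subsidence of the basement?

2.93 km

Submarine loading: the sediment displaces seawater, and the subsidence is in turn flooded, so s (ρ_m − ρ_w) = t (ρ_sed − ρ_w).
s = 4.399 km × (2568 − 1028) / (3341 − 1028) = 2.93 km.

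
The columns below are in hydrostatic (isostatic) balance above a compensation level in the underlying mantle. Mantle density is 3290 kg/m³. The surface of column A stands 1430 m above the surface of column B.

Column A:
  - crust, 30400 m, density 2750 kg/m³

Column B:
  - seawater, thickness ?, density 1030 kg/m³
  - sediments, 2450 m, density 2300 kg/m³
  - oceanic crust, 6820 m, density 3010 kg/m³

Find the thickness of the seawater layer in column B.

3260 m

Take the compensation level at the base of the deeper column (depth z_c below the surface of column A) and equate Σ ρ_i t_i down to z_c; mantle fills any gap and the z_c terms cancel.
Column A: 30400×2750 + (z_c − 30400)×3290
Column B: 1430×0 + x×1030 + 2450×2300 + 6820×3010 + (z_c − 1430 − 9270 − x)×3290
The z_c×3290 term appears on both sides and cancels. Collect the known terms of each column as K = Σ(ρt)_known − 3290 × (depth of known layers): K_A = 83600000 − 3290×30400 = −16416000; K_B = 26163200 − 3290×(1430 + 9270) = −9039800.
Balance: K_A = K_B − x×(3290 − 1030), so x = (K_B − K_A)/(3290 − 1030) = 7376200/2260 = 3260 m.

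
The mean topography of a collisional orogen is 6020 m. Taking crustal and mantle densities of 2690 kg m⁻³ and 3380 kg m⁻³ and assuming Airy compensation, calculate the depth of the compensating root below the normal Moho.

For local isostatic compensation: the weight of the topography is balanced by the buoyancy of the root, ρ_c h = (ρ_m − ρ_c) r.
r = h · ρ_c / (ρ_m − ρ_c) = 6020 m × 2690 / (3380 − 2690) = 23500 m.

23500 m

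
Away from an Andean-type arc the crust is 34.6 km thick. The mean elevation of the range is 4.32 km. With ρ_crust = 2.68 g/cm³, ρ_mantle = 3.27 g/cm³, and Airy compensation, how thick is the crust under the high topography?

58.5 km

Root depth r = h ρ_c / (ρ_m − ρ_c) = 4.32 km × 2.68 / 0.59 = 19.62 km.
Total thickness = T + h + r = 34.6 km + 4.32 km + 19.62 km = 58.5 km.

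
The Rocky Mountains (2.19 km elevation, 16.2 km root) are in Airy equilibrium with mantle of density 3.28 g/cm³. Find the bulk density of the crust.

2.89 g/cm³

ρ_c h = (ρ_m − ρ_c) r → ρ_c (h + r) = ρ_m r → ρ_c = ρ_m r / (h + r).
ρ_c = 3.28 × 16.2 km / (2.19 km + 16.2 km) = 2.89 g/cm³.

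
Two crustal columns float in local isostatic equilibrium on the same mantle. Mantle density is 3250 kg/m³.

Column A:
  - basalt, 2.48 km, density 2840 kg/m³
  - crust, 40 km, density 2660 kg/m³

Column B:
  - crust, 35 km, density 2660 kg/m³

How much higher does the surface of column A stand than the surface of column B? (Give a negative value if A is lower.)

1.22 km

For any compensation level in the mantle, the mantle terms cancel and isostasy reduces to e = (Σt_A − Σt_B) − (Σ(ρt)_A − Σ(ρt)_B) / ρ_m.
Σt_A = 42.48 km; Σt_B = 35 km; Σ(ρt)_A = 113443.2; Σ(ρt)_B = 93100 (in km·kg/m³).
e = (42.48 − 35) − (113443.2 − 93100) / 3250 = 1.22 km.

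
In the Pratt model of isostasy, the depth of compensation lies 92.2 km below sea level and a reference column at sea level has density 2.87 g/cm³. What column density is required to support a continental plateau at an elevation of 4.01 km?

2.75 g/cm³

Pratt balance: ρ_ref D = ρ (D + h).
ρ = ρ_ref D/(D + h) = 2.87 × 92.2 km/(92.2 km + 4.01 km) = 2.75 g/cm³.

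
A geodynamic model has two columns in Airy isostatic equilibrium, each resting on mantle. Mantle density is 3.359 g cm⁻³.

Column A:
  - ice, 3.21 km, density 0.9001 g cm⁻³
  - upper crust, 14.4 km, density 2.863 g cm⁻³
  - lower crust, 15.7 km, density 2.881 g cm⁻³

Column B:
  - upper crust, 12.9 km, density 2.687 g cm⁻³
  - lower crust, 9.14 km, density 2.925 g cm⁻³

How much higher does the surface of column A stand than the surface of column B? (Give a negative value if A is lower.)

2.95 km

For any compensation level in the mantle, the mantle terms cancel and isostasy reduces to e = (Σt_A − Σt_B) − (Σ(ρt)_A − Σ(ρt)_B) / ρ_m.
Σt_A = 33.31 km; Σt_B = 22.04 km; Σ(ρt)_A = 89.348221; Σ(ρt)_B = 61.3968 (in km·g cm⁻³).
e = (33.31 − 22.04) − (89.348221 − 61.3968) / 3.359 = 2.95 km.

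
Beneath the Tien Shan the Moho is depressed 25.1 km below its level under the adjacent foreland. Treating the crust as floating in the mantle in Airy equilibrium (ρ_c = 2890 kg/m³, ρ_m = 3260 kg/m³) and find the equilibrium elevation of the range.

3.21 km

For local isostatic compensation: ρ_c h = (ρ_m − ρ_c) r.
h = r (ρ_m − ρ_c) / ρ_c = 25.1 km × (3260 − 2890) / 2890 = 3.21 km.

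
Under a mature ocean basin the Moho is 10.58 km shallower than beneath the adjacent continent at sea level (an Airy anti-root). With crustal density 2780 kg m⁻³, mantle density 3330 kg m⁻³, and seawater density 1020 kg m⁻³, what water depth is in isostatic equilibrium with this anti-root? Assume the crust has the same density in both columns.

3.31 km

Replacing a thickness d of crust by seawater at the top must be balanced by replacing crust with mantle at the base: d (ρ_c − ρ_w) = a (ρ_m − ρ_c).
d = a (ρ_m − ρ_c)/(ρ_c − ρ_w) = 10.58 km × 550/1760 = 3.31 km.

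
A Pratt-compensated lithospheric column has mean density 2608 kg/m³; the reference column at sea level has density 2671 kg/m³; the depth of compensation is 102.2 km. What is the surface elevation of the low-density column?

2.47 km

ρ_ref D = ρ (D + h) → h = D (ρ_ref − ρ)/ρ.
h = 102.2 km × (2671 − 2608)/2608 = 2.47 km.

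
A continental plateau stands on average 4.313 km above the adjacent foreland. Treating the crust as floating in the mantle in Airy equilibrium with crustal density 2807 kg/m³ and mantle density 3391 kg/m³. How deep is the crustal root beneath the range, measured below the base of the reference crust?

20.7 km

For local isostatic compensation: the weight of the topography is balanced by the buoyancy of the root, ρ_c h = (ρ_m − ρ_c) r.
r = h · ρ_c / (ρ_m − ρ_c) = 4.313 km × 2807 / (3391 − 2807) = 20.7 km.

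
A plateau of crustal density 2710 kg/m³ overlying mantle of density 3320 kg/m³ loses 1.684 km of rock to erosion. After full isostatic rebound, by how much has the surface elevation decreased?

0.309 km

Rebound u = e ρ_c/ρ_m = 1.684 km × 2710/3320 = 1.375 km.
Net surface drop = e − u = 1.684 km − 1.375 km = e (ρ_m − ρ_c)/ρ_m = 0.309 km.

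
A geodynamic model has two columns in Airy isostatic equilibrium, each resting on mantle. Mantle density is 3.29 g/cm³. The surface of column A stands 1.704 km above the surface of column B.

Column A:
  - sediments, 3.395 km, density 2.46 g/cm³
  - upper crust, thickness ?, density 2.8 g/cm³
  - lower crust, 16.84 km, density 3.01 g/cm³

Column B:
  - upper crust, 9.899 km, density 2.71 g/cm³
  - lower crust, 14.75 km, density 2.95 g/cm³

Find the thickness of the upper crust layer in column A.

Take the compensation level at the base of the deeper column (depth z_c below the surface of column A) and equate Σ ρ_i t_i down to z_c; mantle fills any gap and the z_c terms cancel.
Column A: 3.395×2.46 + x×2.8 + 16.84×3.01 + (z_c − 20.235 − x)×3.29
Column B: 1.704×0 + 9.899×2.71 + 14.75×2.95 + (z_c − 1.704 − 24.649)×3.29
The z_c×3.29 term appears on both sides and cancels. Collect the known terms of each column as K = Σ(ρt)_known − 3.29 × (depth of known layers): K_A = 59.0401 − 3.29×20.235 = −7.53305; K_B = 70.33879 − 3.29×(1.704 + 24.649) = −16.36258.
Balance: K_A − x×(3.29 − 2.8) = K_B, so x = (K_A − K_B)/(3.29 − 2.8) = 8.82953/0.49 = 18 km.

18 km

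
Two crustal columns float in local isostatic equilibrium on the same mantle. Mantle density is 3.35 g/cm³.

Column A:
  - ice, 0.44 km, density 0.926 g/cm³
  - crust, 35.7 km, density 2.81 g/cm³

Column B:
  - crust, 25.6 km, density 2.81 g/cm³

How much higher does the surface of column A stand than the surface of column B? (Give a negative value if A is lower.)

For any compensation level in the mantle, the mantle terms cancel and isostasy reduces to e = (Σt_A − Σt_B) − (Σ(ρt)_A − Σ(ρt)_B) / ρ_m.
Σt_A = 36.14 km; Σt_B = 25.6 km; Σ(ρt)_A = 100.72444; Σ(ρt)_B = 71.936 (in km·g/cm³).
e = (36.14 − 25.6) − (100.72444 − 71.936) / 3.35 = 1.95 km.

1.95 km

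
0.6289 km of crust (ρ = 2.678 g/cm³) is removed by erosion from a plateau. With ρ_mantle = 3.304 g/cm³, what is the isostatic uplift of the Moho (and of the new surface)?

Unloading: uplift u = e ρ_c/ρ_m = 0.6289 km × 2.678/3.304 = 0.51 km.

0.51 km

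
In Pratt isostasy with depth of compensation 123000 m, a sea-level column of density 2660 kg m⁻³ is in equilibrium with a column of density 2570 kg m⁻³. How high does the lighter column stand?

4310 m

ρ_ref D = ρ (D + h) → h = D (ρ_ref − ρ)/ρ.
h = 123000 m × (2660 − 2570)/2570 = 4310 m.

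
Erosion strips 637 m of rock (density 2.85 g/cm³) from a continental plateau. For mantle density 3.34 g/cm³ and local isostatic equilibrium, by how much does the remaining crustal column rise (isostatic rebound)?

544 m

Unloading: uplift u = e ρ_c/ρ_m = 637 m × 2.85/3.34 = 544 m.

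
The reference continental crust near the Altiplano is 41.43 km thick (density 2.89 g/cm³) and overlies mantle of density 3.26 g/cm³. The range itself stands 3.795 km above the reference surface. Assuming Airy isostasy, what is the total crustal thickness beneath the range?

74.9 km

Root depth r = h ρ_c / (ρ_m − ρ_c) = 3.795 km × 2.89 / 0.37 = 29.64 km.
Total thickness = T + h + r = 41.43 km + 3.795 km + 29.64 km = 74.9 km.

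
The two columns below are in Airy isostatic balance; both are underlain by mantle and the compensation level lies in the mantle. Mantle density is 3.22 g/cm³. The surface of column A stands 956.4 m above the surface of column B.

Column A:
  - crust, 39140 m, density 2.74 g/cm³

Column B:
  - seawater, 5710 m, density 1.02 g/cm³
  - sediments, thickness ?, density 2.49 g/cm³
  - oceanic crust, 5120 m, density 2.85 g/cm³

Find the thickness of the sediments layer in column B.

1710 m

Take the compensation level at the base of the deeper column (depth z_c below the surface of column A) and equate Σ ρ_i t_i down to z_c; mantle fills any gap and the z_c terms cancel.
Column A: 39140×2.74 + (z_c − 39140)×3.22
Column B: 956.4×0 + 5710×1.02 + x×2.49 + 5120×2.85 + (z_c − 956.4 − 10830 − x)×3.22
The z_c×3.22 term appears on both sides and cancels. Collect the known terms of each column as K = Σ(ρt)_known − 3.22 × (depth of known layers): K_A = 107243.6 − 3.22×39140 = −18787.2; K_B = 20416.2 − 3.22×(956.4 + 10830) = −17536.008.
Balance: K_A = K_B − x×(3.22 − 2.49), so x = (K_B − K_A)/(3.22 − 2.49) = 1251.19/0.73 = 1710 m.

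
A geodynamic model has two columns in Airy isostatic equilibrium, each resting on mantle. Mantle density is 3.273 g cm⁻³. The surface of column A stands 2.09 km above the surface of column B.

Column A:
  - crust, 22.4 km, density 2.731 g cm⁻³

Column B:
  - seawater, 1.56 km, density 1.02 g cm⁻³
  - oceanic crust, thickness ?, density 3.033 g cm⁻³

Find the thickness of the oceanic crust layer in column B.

7.44 km

Take the compensation level at the base of the deeper column (depth z_c below the surface of column A) and equate Σ ρ_i t_i down to z_c; mantle fills any gap and the z_c terms cancel.
Column A: 22.4×2.731 + (z_c − 22.4)×3.273
Column B: 2.09×0 + 1.56×1.02 + x×3.033 + (z_c − 2.09 − 1.56 − x)×3.273
The z_c×3.273 term appears on both sides and cancels. Collect the known terms of each column as K = Σ(ρt)_known − 3.273 × (depth of known layers): K_A = 61.1744 − 3.273×22.4 = −12.1408; K_B = 1.5912 − 3.273×(2.09 + 1.56) = −10.35525.
Balance: K_A = K_B − x×(3.273 − 3.033), so x = (K_B − K_A)/(3.273 − 3.033) = 1.78555/0.24 = 7.44 km.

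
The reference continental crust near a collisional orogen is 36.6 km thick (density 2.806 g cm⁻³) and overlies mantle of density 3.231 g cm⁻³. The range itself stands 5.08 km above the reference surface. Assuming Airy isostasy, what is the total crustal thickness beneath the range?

Root depth r = h ρ_c / (ρ_m − ρ_c) = 5.08 km × 2.806 / 0.425 = 33.54 km.
Total thickness = T + h + r = 36.6 km + 5.08 km + 33.54 km = 75.2 km.

75.2 km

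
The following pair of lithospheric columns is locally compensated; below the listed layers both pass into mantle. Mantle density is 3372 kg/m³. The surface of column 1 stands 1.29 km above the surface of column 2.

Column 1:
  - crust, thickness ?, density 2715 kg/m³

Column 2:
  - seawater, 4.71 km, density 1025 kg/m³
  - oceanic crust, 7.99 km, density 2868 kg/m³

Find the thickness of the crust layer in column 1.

Take the compensation level at the base of the deeper column (depth z_c below the surface of column 1) and equate Σ ρ_i t_i down to z_c; mantle fills any gap and the z_c terms cancel.
Column 1: x×2715 + (z_c − 0 − x)×3372
Column 2: 1.29×0 + 4.71×1025 + 7.99×2868 + (z_c − 1.29 − 12.7)×3372
The z_c×3372 term appears on both sides and cancels. Collect the known terms of each column as K = Σ(ρt)_known − 3372 × (depth of known layers): K_1 = 0 − 3372×0 = 0; K_2 = 27743.07 − 3372×(1.29 + 12.7) = −19431.21.
Balance: K_1 − x×(3372 − 2715) = K_2, so x = (K_1 − K_2)/(3372 − 2715) = 19431.2/657 = 29.6 km.

29.6 km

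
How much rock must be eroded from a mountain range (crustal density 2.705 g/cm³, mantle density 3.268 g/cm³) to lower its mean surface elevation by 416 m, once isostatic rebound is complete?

2410 m

Net drop Δ = e − u = e − e ρ_c/ρ_m = e (ρ_m − ρ_c)/ρ_m.
e = Δ ρ_m/(ρ_m − ρ_c) = 416 m × 3.268/0.563 = 2410 m.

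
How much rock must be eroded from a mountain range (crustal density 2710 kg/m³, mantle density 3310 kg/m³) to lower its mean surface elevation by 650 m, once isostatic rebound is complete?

Net drop Δ = e − u = e − e ρ_c/ρ_m = e (ρ_m − ρ_c)/ρ_m.
e = Δ ρ_m/(ρ_m − ρ_c) = 650 m × 3310/600 = 3590 m.

3590 m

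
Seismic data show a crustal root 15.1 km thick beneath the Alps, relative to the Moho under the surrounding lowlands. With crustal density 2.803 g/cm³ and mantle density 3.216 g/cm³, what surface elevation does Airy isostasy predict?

2.22 km

In Airy isostatic equilibrium: ρ_c h = (ρ_m − ρ_c) r.
h = r (ρ_m − ρ_c) / ρ_c = 15.1 km × (3.216 − 2.803) / 2.803 = 2.22 km.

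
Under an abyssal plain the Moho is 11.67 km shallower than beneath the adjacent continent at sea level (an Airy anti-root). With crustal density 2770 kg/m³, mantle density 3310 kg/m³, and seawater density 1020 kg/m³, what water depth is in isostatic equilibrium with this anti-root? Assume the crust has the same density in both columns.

3.6 km

Replacing a thickness d of crust by seawater at the top must be balanced by replacing crust with mantle at the base: d (ρ_c − ρ_w) = a (ρ_m − ρ_c).
d = a (ρ_m − ρ_c)/(ρ_c − ρ_w) = 11.67 km × 540/1750 = 3.6 km.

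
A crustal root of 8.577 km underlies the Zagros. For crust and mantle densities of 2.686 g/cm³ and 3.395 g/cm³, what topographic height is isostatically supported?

2.26 km

Equating mass per unit area of the two columns: ρ_c h = (ρ_m − ρ_c) r.
h = r (ρ_m − ρ_c) / ρ_c = 8.577 km × (3.395 − 2.686) / 2.686 = 2.26 km.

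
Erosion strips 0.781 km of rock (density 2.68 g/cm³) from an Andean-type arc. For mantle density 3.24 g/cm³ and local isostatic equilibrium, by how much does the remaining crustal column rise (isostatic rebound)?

0.646 km

Unloading: uplift u = e ρ_c/ρ_m = 0.781 km × 2.68/3.24 = 0.646 km.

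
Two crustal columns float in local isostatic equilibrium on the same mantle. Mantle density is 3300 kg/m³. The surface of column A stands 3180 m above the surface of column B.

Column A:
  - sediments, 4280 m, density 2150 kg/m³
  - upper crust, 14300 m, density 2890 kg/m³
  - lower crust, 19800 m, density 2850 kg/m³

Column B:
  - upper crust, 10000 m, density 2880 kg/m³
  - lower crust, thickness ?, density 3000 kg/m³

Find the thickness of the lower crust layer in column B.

16700 m

Take the compensation level at the base of the deeper column (depth z_c below the surface of column A) and equate Σ ρ_i t_i down to z_c; mantle fills any gap and the z_c terms cancel.
Column A: 4280×2150 + 14300×2890 + 19800×2850 + (z_c − 38380)×3300
Column B: 3180×0 + 10000×2880 + x×3000 + (z_c − 3180 − 10000 − x)×3300
The z_c×3300 term appears on both sides and cancels. Collect the known terms of each column as K = Σ(ρt)_known − 3300 × (depth of known layers): K_A = 106959000 − 3300×38380 = −19695000; K_B = 28800000 − 3300×(3180 + 10000) = −14694000.
Balance: K_A = K_B − x×(3300 − 3000), so x = (K_B − K_A)/(3300 − 3000) = 5001000/300 = 16700 m.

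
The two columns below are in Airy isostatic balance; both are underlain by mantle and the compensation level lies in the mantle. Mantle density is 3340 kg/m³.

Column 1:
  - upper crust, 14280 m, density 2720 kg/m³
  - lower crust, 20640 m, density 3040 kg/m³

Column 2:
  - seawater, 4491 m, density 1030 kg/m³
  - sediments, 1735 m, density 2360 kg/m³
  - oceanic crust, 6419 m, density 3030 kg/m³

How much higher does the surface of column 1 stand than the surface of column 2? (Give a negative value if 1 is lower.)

For any compensation level in the mantle, the mantle terms cancel and isostasy reduces to e = (Σt_1 − Σt_2) − (Σ(ρt)_1 − Σ(ρt)_2) / ρ_m.
Σt_1 = 34920 m; Σt_2 = 12645 m; Σ(ρt)_1 = 101587200; Σ(ρt)_2 = 28169900 (in m·kg/m³).
e = (34920 − 12645) − (101587200 − 28169900) / 3340 = 294 m.

294 m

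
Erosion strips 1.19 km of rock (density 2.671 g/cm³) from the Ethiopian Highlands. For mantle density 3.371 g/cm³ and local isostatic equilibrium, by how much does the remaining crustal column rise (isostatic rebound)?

Unloading: uplift u = e ρ_c/ρ_m = 1.19 km × 2.671/3.371 = 0.943 km.

0.943 km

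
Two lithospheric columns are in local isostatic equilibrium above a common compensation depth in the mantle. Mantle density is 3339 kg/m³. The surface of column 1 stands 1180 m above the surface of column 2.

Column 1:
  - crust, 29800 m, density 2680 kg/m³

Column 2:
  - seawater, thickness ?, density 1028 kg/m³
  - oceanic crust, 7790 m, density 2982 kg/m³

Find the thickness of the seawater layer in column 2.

5590 m

Take the compensation level at the base of the deeper column (depth z_c below the surface of column 1) and equate Σ ρ_i t_i down to z_c; mantle fills any gap and the z_c terms cancel.
Column 1: 29800×2680 + (z_c − 29800)×3339
Column 2: 1180×0 + x×1028 + 7790×2982 + (z_c − 1180 − 7790 − x)×3339
The z_c×3339 term appears on both sides and cancels. Collect the known terms of each column as K = Σ(ρt)_known − 3339 × (depth of known layers): K_1 = 79864000 − 3339×29800 = −19638200; K_2 = 23229780 − 3339×(1180 + 7790) = −6721050.
Balance: K_1 = K_2 − x×(3339 − 1028), so x = (K_2 − K_1)/(3339 − 1028) = 12917200/2311 = 5590 m.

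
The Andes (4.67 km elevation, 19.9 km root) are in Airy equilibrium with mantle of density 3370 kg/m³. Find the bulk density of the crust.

2730 kg/m³

ρ_c h = (ρ_m − ρ_c) r → ρ_c (h + r) = ρ_m r → ρ_c = ρ_m r / (h + r).
ρ_c = 3370 × 19.9 km / (4.67 km + 19.9 km) = 2730 kg/m³.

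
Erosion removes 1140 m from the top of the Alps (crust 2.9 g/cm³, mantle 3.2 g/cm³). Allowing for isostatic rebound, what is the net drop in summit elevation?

Rebound u = e ρ_c/ρ_m = 1140 m × 2.9/3.2 = 1033 m.
Net surface drop = e − u = 1140 m − 1033 m = e (ρ_m − ρ_c)/ρ_m = 107 m.

107 m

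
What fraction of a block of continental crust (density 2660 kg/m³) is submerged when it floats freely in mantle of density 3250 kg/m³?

81.8%

Submerged fraction = ρ_obj/ρ_fluid = 2660/3250 = 81.8%.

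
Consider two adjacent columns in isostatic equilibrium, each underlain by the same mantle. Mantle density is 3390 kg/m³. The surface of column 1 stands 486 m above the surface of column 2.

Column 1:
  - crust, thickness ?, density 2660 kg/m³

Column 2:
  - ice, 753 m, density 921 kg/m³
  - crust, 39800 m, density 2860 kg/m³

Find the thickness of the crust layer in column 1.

33700 m

Take the compensation level at the base of the deeper column (depth z_c below the surface of column 1) and equate Σ ρ_i t_i down to z_c; mantle fills any gap and the z_c terms cancel.
Column 1: x×2660 + (z_c − 0 − x)×3390
Column 2: 486×0 + 753×921 + 39800×2860 + (z_c − 486 − 40553)×3390
The z_c×3390 term appears on both sides and cancels. Collect the known terms of each column as K = Σ(ρt)_known − 3390 × (depth of known layers): K_1 = 0 − 3390×0 = 0; K_2 = 114521513 − 3390×(486 + 40553) = −24600697.
Balance: K_1 − x×(3390 − 2660) = K_2, so x = (K_1 − K_2)/(3390 − 2660) = 24600700/730 = 33700 m.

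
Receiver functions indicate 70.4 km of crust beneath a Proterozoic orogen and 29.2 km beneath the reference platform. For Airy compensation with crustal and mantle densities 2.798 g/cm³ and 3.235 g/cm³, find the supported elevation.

Excess crust Δ = 70.4 km − 29.2 km = 41.2 km, split between elevation h and root r with h + r = Δ.
Airy balance ρ_c h = (ρ_m − ρ_c) r gives r = h ρ_c/(ρ_m − ρ_c), so h (1 + ρ_c/(ρ_m − ρ_c)) = Δ, i.e. h = Δ (ρ_m − ρ_c)/ρ_m.
h = 41.2 km × 0.437/3.235 = 5.57 km.

5.57 km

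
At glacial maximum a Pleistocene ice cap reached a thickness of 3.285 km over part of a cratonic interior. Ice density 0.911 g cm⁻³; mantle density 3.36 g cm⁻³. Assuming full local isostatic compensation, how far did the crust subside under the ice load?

By Archimedes' principle applied to the lithosphere: the ice load ρ_ice t is balanced by mantle displaced below, ρ_m s.
s = t ρ_ice / ρ_m = 3.285 km × 0.911/3.36 = 0.891 km.

0.891 km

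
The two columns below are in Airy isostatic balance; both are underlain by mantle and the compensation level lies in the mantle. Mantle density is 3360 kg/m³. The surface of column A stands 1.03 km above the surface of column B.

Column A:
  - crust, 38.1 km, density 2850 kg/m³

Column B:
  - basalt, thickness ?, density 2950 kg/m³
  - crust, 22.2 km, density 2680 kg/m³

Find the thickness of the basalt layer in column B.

2.13 km

Take the compensation level at the base of the deeper column (depth z_c below the surface of column A) and equate Σ ρ_i t_i down to z_c; mantle fills any gap and the z_c terms cancel.
Column A: 38.1×2850 + (z_c − 38.1)×3360
Column B: 1.03×0 + x×2950 + 22.2×2680 + (z_c − 1.03 − 22.2 − x)×3360
The z_c×3360 term appears on both sides and cancels. Collect the known terms of each column as K = Σ(ρt)_known − 3360 × (depth of known layers): K_A = 108585 − 3360×38.1 = −19431; K_B = 59496 − 3360×(1.03 + 22.2) = −18556.8.
Balance: K_A = K_B − x×(3360 − 2950), so x = (K_B − K_A)/(3360 − 2950) = 874.2/410 = 2.13 km.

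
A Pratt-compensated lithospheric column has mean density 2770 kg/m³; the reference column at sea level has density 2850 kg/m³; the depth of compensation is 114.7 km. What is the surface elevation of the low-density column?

3.31 km

ρ_ref D = ρ (D + h) → h = D (ρ_ref − ρ)/ρ.
h = 114.7 km × (2850 − 2770)/2770 = 3.31 km.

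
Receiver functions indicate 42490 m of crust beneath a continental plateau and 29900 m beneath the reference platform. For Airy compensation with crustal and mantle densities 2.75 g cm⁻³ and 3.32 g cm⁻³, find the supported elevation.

2160 m

Excess crust Δ = 42490 m − 29900 m = 12590 m, split between elevation h and root r with h + r = Δ.
Airy balance ρ_c h = (ρ_m − ρ_c) r gives r = h ρ_c/(ρ_m − ρ_c), so h (1 + ρ_c/(ρ_m − ρ_c)) = Δ, i.e. h = Δ (ρ_m − ρ_c)/ρ_m.
h = 12590 m × 0.57/3.32 = 2160 m.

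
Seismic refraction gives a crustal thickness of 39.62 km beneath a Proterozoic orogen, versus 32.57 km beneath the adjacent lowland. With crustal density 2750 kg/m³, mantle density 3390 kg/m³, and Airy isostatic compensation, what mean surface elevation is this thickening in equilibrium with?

Excess crust Δ = 39.62 km − 32.57 km = 7.05 km, split between elevation h and root r with h + r = Δ.
Airy balance ρ_c h = (ρ_m − ρ_c) r gives r = h ρ_c/(ρ_m − ρ_c), so h (1 + ρ_c/(ρ_m − ρ_c)) = Δ, i.e. h = Δ (ρ_m − ρ_c)/ρ_m.
h = 7.05 km × 640/3390 = 1.33 km.

1.33 km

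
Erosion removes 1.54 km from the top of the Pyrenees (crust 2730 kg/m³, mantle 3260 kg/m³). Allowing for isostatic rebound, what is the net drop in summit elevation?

Rebound u = e ρ_c/ρ_m = 1.54 km × 2730/3260 = 1.29 km.
Net surface drop = e − u = 1.54 km − 1.29 km = e (ρ_m − ρ_c)/ρ_m = 0.25 km.

0.25 km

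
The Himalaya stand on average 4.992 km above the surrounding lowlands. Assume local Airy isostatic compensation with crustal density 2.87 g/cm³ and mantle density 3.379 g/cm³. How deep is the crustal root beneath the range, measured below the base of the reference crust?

Isostatic balance requires: the weight of the topography is balanced by the buoyancy of the root, ρ_c h = (ρ_m − ρ_c) r.
r = h · ρ_c / (ρ_m − ρ_c) = 4.992 km × 2.87 / (3.379 − 2.87) = 28.1 km.

28.1 km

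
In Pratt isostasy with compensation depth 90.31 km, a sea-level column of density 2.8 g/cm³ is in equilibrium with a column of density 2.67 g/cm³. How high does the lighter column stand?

4.4 km

ρ_ref D = ρ (D + h) → h = D (ρ_ref − ρ)/ρ.
h = 90.31 km × (2.8 − 2.67)/2.67 = 4.4 km.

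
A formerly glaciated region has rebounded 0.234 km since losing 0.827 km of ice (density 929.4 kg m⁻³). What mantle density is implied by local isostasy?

3280 kg m⁻³

ρ_m = ρ_ice t / u = 929.4 × 0.827 km/0.234 km = 3280 kg m⁻³.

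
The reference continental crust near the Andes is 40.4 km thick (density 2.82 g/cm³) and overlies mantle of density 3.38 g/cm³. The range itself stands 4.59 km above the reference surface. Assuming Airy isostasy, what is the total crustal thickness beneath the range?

Root depth r = h ρ_c / (ρ_m − ρ_c) = 4.59 km × 2.82 / 0.56 = 23.11 km.
Total thickness = T + h + r = 40.4 km + 4.59 km + 23.11 km = 68.1 km.

68.1 km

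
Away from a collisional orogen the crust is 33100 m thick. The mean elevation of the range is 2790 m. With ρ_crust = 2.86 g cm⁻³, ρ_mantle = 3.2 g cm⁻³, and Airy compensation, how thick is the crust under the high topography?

Root depth r = h ρ_c / (ρ_m − ρ_c) = 2790 m × 2.86 / 0.34 = 23470 m.
Total thickness = T + h + r = 33100 m + 2790 m + 23470 m = 59400 m.

59400 m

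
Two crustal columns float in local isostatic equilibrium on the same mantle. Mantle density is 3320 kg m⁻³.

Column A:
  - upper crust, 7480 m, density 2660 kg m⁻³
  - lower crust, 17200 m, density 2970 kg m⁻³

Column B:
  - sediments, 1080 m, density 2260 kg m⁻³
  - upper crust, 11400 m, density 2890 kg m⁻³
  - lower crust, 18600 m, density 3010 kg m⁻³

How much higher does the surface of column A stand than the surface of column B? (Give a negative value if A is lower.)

For any compensation level in the mantle, the mantle terms cancel and isostasy reduces to e = (Σt_A − Σt_B) − (Σ(ρt)_A − Σ(ρt)_B) / ρ_m.
Σt_A = 24680 m; Σt_B = 31080 m; Σ(ρt)_A = 70980800; Σ(ρt)_B = 91372800 (in m·kg m⁻³).
e = (24680 − 31080) − (70980800 − 91372800) / 3320 = −258 m.

−258 m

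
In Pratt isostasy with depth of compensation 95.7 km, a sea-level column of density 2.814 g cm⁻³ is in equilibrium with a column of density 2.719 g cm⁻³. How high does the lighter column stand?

ρ_ref D = ρ (D + h) → h = D (ρ_ref − ρ)/ρ.
h = 95.7 km × (2.814 − 2.719)/2.719 = 3.34 km.

3.34 km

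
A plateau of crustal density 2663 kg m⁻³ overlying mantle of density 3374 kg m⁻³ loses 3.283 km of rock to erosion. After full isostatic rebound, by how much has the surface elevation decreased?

Rebound u = e ρ_c/ρ_m = 3.283 km × 2663/3374 = 2.591 km.
Net surface drop = e − u = 3.283 km − 2.591 km = e (ρ_m − ρ_c)/ρ_m = 0.692 km.

0.692 km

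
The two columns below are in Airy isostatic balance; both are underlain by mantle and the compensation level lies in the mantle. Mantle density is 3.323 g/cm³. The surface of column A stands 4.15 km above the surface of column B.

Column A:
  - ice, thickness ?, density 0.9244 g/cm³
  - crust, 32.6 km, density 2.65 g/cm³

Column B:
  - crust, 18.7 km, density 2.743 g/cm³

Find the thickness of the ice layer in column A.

Take the compensation level at the base of the deeper column (depth z_c below the surface of column A) and equate Σ ρ_i t_i down to z_c; mantle fills any gap and the z_c terms cancel.
Column A: x×0.9244 + 32.6×2.65 + (z_c − 32.6 − x)×3.323
Column B: 4.15×0 + 18.7×2.743 + (z_c − 4.15 − 18.7)×3.323
The z_c×3.323 term appears on both sides and cancels. Collect the known terms of each column as K = Σ(ρt)_known − 3.323 × (depth of known layers): K_A = 86.39 − 3.323×32.6 = −21.9398; K_B = 51.2941 − 3.323×(4.15 + 18.7) = −24.63645.
Balance: K_A − x×(3.323 − 0.9244) = K_B, so x = (K_A − K_B)/(3.323 − 0.9244) = 2.69665/2.3986 = 1.12 km.

1.12 km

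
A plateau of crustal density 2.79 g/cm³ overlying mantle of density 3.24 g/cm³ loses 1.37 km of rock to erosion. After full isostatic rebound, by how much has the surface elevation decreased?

Rebound u = e ρ_c/ρ_m = 1.37 km × 2.79/3.24 = 1.18 km.
Net surface drop = e − u = 1.37 km − 1.18 km = e (ρ_m − ρ_c)/ρ_m = 0.19 km.

0.19 km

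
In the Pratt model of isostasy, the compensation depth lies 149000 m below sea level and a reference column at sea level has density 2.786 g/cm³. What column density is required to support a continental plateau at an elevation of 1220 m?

Pratt balance: ρ_ref D = ρ (D + h).
ρ = ρ_ref D/(D + h) = 2.786 × 149000 m/(149000 m + 1220 m) = 2.76 g/cm³.

2.76 g/cm³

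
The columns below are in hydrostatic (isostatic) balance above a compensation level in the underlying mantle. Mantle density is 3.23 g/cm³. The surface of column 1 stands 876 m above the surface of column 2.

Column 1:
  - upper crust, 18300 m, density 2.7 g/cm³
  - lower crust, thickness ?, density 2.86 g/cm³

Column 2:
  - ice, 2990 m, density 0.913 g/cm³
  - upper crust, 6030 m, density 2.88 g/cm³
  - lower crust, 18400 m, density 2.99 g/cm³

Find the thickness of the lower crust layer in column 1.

Take the compensation level at the base of the deeper column (depth z_c below the surface of column 1) and equate Σ ρ_i t_i down to z_c; mantle fills any gap and the z_c terms cancel.
Column 1: 18300×2.7 + x×2.86 + (z_c − 18300 − x)×3.23
Column 2: 876×0 + 2990×0.913 + 6030×2.88 + 18400×2.99 + (z_c − 876 − 27420)×3.23
The z_c×3.23 term appears on both sides and cancels. Collect the known terms of each column as K = Σ(ρt)_known − 3.23 × (depth of known layers): K_1 = 49410 − 3.23×18300 = −9699; K_2 = 75112.27 − 3.23×(876 + 27420) = −16283.81.
Balance: K_1 − x×(3.23 − 2.86) = K_2, so x = (K_1 − K_2)/(3.23 − 2.86) = 6584.81/0.37 = 17800 m.

17800 m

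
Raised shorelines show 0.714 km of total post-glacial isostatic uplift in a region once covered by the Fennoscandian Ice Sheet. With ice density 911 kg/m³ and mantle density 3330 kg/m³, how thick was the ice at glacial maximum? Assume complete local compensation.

2.61 km

u = t ρ_ice/ρ_m → t = u ρ_m/ρ_ice = 0.714 km × 3330/911 = 2.61 km.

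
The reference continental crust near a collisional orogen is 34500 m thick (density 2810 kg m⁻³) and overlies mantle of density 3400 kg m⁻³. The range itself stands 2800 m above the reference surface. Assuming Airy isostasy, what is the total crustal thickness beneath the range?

50600 m

Root depth r = h ρ_c / (ρ_m − ρ_c) = 2800 m × 2810 / 590 = 13340 m.
Total thickness = T + h + r = 34500 m + 2800 m + 13340 m = 50600 m.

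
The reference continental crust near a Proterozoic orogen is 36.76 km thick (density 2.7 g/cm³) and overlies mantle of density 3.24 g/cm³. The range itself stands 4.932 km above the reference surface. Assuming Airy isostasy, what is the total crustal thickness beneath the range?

Root depth r = h ρ_c / (ρ_m − ρ_c) = 4.932 km × 2.7 / 0.54 = 24.66 km.
Total thickness = T + h + r = 36.76 km + 4.932 km + 24.66 km = 66.4 km.

66.4 km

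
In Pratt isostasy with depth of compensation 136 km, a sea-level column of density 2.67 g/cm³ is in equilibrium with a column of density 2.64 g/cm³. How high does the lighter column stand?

1.55 km

ρ_ref D = ρ (D + h) → h = D (ρ_ref − ρ)/ρ.
h = 136 km × (2.67 − 2.64)/2.64 = 1.55 km.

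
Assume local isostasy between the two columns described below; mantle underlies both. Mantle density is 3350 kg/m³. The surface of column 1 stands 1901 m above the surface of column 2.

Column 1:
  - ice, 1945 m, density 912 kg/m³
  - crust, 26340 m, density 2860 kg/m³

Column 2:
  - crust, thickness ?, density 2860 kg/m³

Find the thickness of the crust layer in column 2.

23000 m

Take the compensation level at the base of the deeper column (depth z_c below the surface of column 1) and equate Σ ρ_i t_i down to z_c; mantle fills any gap and the z_c terms cancel.
Column 1: 1945×912 + 26340×2860 + (z_c − 28285)×3350
Column 2: 1901×0 + x×2860 + (z_c − 1901 − 0 − x)×3350
The z_c×3350 term appears on both sides and cancels. Collect the known terms of each column as K = Σ(ρt)_known − 3350 × (depth of known layers): K_1 = 77106240 − 3350×28285 = −17648510; K_2 = 0 − 3350×(1901 + 0) = −6368350.
Balance: K_1 = K_2 − x×(3350 − 2860), so x = (K_2 − K_1)/(3350 − 2860) = 11280200/490 = 23000 m.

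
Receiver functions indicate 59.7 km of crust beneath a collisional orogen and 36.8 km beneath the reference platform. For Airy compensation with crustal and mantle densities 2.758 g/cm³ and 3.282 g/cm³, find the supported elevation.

3.66 km

Excess crust Δ = 59.7 km − 36.8 km = 22.9 km, split between elevation h and root r with h + r = Δ.
Airy balance ρ_c h = (ρ_m − ρ_c) r gives r = h ρ_c/(ρ_m − ρ_c), so h (1 + ρ_c/(ρ_m − ρ_c)) = Δ, i.e. h = Δ (ρ_m − ρ_c)/ρ_m.
h = 22.9 km × 0.524/3.282 = 3.66 km.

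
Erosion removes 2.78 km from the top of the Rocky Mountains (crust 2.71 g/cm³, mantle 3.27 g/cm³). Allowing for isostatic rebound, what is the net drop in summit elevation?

Rebound u = e ρ_c/ρ_m = 2.78 km × 2.71/3.27 = 2.304 km.
Net surface drop = e − u = 2.78 km − 2.304 km = e (ρ_m − ρ_c)/ρ_m = 0.476 km.

0.476 km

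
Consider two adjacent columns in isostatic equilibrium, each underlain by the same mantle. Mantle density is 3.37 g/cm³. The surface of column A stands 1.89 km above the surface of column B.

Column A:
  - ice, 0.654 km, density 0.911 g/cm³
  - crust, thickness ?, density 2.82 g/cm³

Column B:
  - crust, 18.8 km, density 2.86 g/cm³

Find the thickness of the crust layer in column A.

26.1 km

Take the compensation level at the base of the deeper column (depth z_c below the surface of column A) and equate Σ ρ_i t_i down to z_c; mantle fills any gap and the z_c terms cancel.
Column A: 0.654×0.911 + x×2.82 + (z_c − 0.654 − x)×3.37
Column B: 1.89×0 + 18.8×2.86 + (z_c − 1.89 − 18.8)×3.37
The z_c×3.37 term appears on both sides and cancels. Collect the known terms of each column as K = Σ(ρt)_known − 3.37 × (depth of known layers): K_A = 0.595794 − 3.37×0.654 = −1.608186; K_B = 53.768 − 3.37×(1.89 + 18.8) = −15.9573.
Balance: K_A − x×(3.37 − 2.82) = K_B, so x = (K_A − K_B)/(3.37 − 2.82) = 14.3491/0.55 = 26.1 km.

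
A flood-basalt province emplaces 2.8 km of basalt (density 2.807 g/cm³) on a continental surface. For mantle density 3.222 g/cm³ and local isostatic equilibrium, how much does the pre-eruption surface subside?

Subaerial loading: s = t ρ_load / ρ_m.
s = 2.8 km × 2.807/3.222 = 2.44 km.

2.44 km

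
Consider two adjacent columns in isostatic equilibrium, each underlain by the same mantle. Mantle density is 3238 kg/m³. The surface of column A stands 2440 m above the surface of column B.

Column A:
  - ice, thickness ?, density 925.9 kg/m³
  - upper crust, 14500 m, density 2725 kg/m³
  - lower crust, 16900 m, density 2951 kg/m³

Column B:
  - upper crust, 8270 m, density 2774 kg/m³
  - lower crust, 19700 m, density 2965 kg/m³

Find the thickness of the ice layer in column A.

2090 m

Take the compensation level at the base of the deeper column (depth z_c below the surface of column A) and equate Σ ρ_i t_i down to z_c; mantle fills any gap and the z_c terms cancel.
Column A: x×925.9 + 14500×2725 + 16900×2951 + (z_c − 31400 − x)×3238
Column B: 2440×0 + 8270×2774 + 19700×2965 + (z_c − 2440 − 27970)×3238
The z_c×3238 term appears on both sides and cancels. Collect the known terms of each column as K = Σ(ρt)_known − 3238 × (depth of known layers): K_A = 89384400 − 3238×31400 = −12288800; K_B = 81351480 − 3238×(2440 + 27970) = −17116100.
Balance: K_A − x×(3238 − 925.9) = K_B, so x = (K_A − K_B)/(3238 − 925.9) = 4827300/2312.1 = 2090 m.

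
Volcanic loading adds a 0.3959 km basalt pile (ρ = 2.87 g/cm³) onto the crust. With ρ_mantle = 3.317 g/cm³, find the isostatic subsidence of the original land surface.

Subaerial loading: s = t ρ_load / ρ_m.
s = 0.3959 km × 2.87/3.317 = 0.343 km.

0.343 km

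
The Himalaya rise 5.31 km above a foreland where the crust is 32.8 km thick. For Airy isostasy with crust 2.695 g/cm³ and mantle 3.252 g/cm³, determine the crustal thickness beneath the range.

Root depth r = h ρ_c / (ρ_m − ρ_c) = 5.31 km × 2.695 / 0.557 = 25.69 km.
Total thickness = T + h + r = 32.8 km + 5.31 km + 25.69 km = 63.8 km.

63.8 km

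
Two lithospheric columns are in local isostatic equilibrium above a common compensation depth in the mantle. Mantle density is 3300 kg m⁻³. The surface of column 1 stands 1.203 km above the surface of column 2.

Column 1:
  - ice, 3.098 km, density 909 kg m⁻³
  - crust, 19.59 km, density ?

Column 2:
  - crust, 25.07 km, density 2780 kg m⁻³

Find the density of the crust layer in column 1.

Take the compensation level at the base of the deeper column (depth z_c below the surface of column 1) and equate Σ ρ_i t_i down to z_c; mantle fills any gap and the z_c terms cancel.
Column 1: 3.098×909 + 19.59×ρ + (z_c − 22.688)×3300
Column 2: 1.203×0 + 25.07×2780 + (z_c − 1.203 − 25.07)×3300
The z_c×3300 term appears on both sides and cancels. Collect the known terms of each column as K = Σ(ρt)_known − 3300 × (depth of known layers): K_1 = 2816.082 − 3300×22.688 = −72054.318; K_2 = 69694.6 − 3300×(1.203 + 25.07) = −17006.3.
Balance: K_1 + 19.59×ρ = K_2, so ρ = (K_2 − K_1)/19.59 = 55048/19.59 = 2810 kg m⁻³.

2810 kg m⁻³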